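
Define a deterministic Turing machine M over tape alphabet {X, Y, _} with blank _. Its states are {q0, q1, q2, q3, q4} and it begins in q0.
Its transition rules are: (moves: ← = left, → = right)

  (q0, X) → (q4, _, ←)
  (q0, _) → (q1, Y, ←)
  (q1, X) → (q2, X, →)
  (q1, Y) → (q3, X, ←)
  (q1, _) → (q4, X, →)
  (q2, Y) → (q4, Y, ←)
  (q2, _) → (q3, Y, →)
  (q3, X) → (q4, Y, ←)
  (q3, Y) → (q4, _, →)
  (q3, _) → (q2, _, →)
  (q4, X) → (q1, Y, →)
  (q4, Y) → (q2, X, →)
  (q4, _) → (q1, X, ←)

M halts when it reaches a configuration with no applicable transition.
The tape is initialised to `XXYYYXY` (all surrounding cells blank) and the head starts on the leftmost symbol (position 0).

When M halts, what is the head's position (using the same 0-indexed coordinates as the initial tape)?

state=q0 head=0 tape=__[X]XYYYXY__   (q0,X)→(q4,_,←)
state=q4 head=-1 tape=_[_]_XYYYXY__   (q4,_)→(q1,X,←)
state=q1 head=-2 tape=[_]X_XYYYXY__   (q1,_)→(q4,X,→)
state=q4 head=-1 tape=X[X]_XYYYXY__   (q4,X)→(q1,Y,→)
state=q1 head=0 tape=XY[_]XYYYXY__   (q1,_)→(q4,X,→)
state=q4 head=1 tape=XYX[X]YYYXY__   (q4,X)→(q1,Y,→)
state=q1 head=2 tape=XYXY[Y]YYXY__   (q1,Y)→(q3,X,←)
state=q3 head=1 tape=XYX[Y]XYYXY__   (q3,Y)→(q4,_,→)
state=q4 head=2 tape=XYX_[X]YYXY__   (q4,X)→(q1,Y,→)
state=q1 head=3 tape=XYX_Y[Y]YXY__   (q1,Y)→(q3,X,←)
state=q3 head=2 tape=XYX_[Y]XYXY__   (q3,Y)→(q4,_,→)
state=q4 head=3 tape=XYX__[X]YXY__   (q4,X)→(q1,Y,→)
state=q1 head=4 tape=XYX__Y[Y]XY__   (q1,Y)→(q3,X,←)
state=q3 head=3 tape=XYX__[Y]XXY__   (q3,Y)→(q4,_,→)
state=q4 head=4 tape=XYX___[X]XY__   (q4,X)→(q1,Y,→)
state=q1 head=5 tape=XYX___Y[X]Y__   (q1,X)→(q2,X,→)
state=q2 head=6 tape=XYX___YX[Y]__   (q2,Y)→(q4,Y,←)
state=q4 head=5 tape=XYX___Y[X]Y__   (q4,X)→(q1,Y,→)
state=q1 head=6 tape=XYX___YY[Y]__   (q1,Y)→(q3,X,←)
state=q3 head=5 tape=XYX___Y[Y]X__   (q3,Y)→(q4,_,→)
state=q4 head=6 tape=XYX___Y_[X]__   (q4,X)→(q1,Y,→)
state=q1 head=7 tape=XYX___Y_Y[_]_   (q1,_)→(q4,X,→)
state=q4 head=8 tape=XYX___Y_YX[_]   (q4,_)→(q1,X,←)
state=q1 head=7 tape=XYX___Y_Y[X]X   (q1,X)→(q2,X,→)
state=q2 head=8 tape=XYX___Y_YX[X]
At halt the head is at cell 8.

8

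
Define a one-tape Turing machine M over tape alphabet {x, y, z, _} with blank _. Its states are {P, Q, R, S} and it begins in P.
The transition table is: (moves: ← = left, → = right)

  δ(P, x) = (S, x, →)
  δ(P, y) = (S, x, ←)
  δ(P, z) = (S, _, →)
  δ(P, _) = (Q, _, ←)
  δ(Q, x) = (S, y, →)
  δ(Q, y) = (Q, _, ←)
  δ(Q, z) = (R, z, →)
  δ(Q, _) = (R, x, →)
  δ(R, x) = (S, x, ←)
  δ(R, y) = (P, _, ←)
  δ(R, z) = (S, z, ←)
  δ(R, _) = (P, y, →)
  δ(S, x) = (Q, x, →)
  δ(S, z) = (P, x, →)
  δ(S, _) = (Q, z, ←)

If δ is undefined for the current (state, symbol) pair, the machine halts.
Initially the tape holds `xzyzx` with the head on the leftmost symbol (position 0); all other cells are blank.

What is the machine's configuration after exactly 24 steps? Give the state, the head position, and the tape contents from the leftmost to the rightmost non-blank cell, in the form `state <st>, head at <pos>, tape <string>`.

state Q, head at 0, tape yzz_z_z

state=P head=0 tape=[x]zyzx__   (P,x)→(S,x,→)
state=S head=1 tape=x[z]yzx__   (S,z)→(P,x,→)
state=P head=2 tape=xx[y]zx__   (P,y)→(S,x,←)
state=S head=1 tape=x[x]xzx__   (S,x)→(Q,x,→)
state=Q head=2 tape=xx[x]zx__   (Q,x)→(S,y,→)
state=S head=3 tape=xxy[z]x__   (S,z)→(P,x,→)
state=P head=4 tape=xxyx[x]__   (P,x)→(S,x,→)
state=S head=5 tape=xxyxx[_]_   (S,_)→(Q,z,←)
state=Q head=4 tape=xxyx[x]z_   (Q,x)→(S,y,→)
state=S head=5 tape=xxyxy[z]_   (S,z)→(P,x,→)
state=P head=6 tape=xxyxyx[_]   (P,_)→(Q,_,←)
state=Q head=5 tape=xxyxy[x]_   (Q,x)→(S,y,→)
state=S head=6 tape=xxyxyy[_]   (S,_)→(Q,z,←)
state=Q head=5 tape=xxyxy[y]z   (Q,y)→(Q,_,←)
state=Q head=4 tape=xxyx[y]_z   (Q,y)→(Q,_,←)
state=Q head=3 tape=xxy[x]__z   (Q,x)→(S,y,→)
state=S head=4 tape=xxyy[_]_z   (S,_)→(Q,z,←)
state=Q head=3 tape=xxy[y]z_z   (Q,y)→(Q,_,←)
state=Q head=2 tape=xx[y]_z_z   (Q,y)→(Q,_,←)
state=Q head=1 tape=x[x]__z_z   (Q,x)→(S,y,→)
state=S head=2 tape=xy[_]_z_z   (S,_)→(Q,z,←)
state=Q head=1 tape=x[y]z_z_z   (Q,y)→(Q,_,←)
state=Q head=0 tape=[x]_z_z_z   (Q,x)→(S,y,→)
state=S head=1 tape=y[_]z_z_z   (S,_)→(Q,z,←)
state=Q head=0 tape=[y]zz_z_z
After 24 steps: state Q, head at 0, tape yzz_z_z.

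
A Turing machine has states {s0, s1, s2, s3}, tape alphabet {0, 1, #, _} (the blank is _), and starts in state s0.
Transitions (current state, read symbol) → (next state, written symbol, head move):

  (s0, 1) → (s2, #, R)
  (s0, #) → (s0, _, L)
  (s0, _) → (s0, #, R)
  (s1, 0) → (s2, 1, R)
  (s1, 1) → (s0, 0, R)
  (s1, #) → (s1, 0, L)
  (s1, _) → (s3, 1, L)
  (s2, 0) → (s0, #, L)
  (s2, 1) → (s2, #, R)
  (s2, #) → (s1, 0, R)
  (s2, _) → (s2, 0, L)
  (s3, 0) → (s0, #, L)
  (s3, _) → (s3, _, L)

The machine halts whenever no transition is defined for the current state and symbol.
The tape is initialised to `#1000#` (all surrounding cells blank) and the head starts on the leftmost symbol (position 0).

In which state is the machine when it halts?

s0

state=s0 head=0 tape=___[#]1000#   (s0,#)→(s0,_,L)
state=s0 head=-1 tape=__[_]_1000#   (s0,_)→(s0,#,R)
state=s0 head=0 tape=__#[_]1000#   (s0,_)→(s0,#,R)
state=s0 head=1 tape=__##[1]000#   (s0,1)→(s2,#,R)
state=s2 head=2 tape=__###[0]00#   (s2,0)→(s0,#,L)
state=s0 head=1 tape=__##[#]#00#   (s0,#)→(s0,_,L)
state=s0 head=0 tape=__#[#]_#00#   (s0,#)→(s0,_,L)
state=s0 head=-1 tape=__[#]__#00#   (s0,#)→(s0,_,L)
state=s0 head=-2 tape=_[_]___#00#   (s0,_)→(s0,#,R)
state=s0 head=-1 tape=_#[_]__#00#   (s0,_)→(s0,#,R)
state=s0 head=0 tape=_##[_]_#00#   (s0,_)→(s0,#,R)
state=s0 head=1 tape=_###[_]#00#   (s0,_)→(s0,#,R)
state=s0 head=2 tape=_####[#]00#   (s0,#)→(s0,_,L)
state=s0 head=1 tape=_###[#]_00#   (s0,#)→(s0,_,L)
state=s0 head=0 tape=_##[#]__00#   (s0,#)→(s0,_,L)
state=s0 head=-1 tape=_#[#]___00#   (s0,#)→(s0,_,L)
state=s0 head=-2 tape=_[#]____00#   (s0,#)→(s0,_,L)
state=s0 head=-3 tape=[_]_____00#   (s0,_)→(s0,#,R)
state=s0 head=-2 tape=#[_]____00#   (s0,_)→(s0,#,R)
state=s0 head=-1 tape=##[_]___00#   (s0,_)→(s0,#,R)
state=s0 head=0 tape=###[_]__00#   (s0,_)→(s0,#,R)
state=s0 head=1 tape=####[_]_00#   (s0,_)→(s0,#,R)
state=s0 head=2 tape=#####[_]00#   (s0,_)→(s0,#,R)
state=s0 head=3 tape=######[0]0#
No transition is defined for (s0, 0); M halts in state s0.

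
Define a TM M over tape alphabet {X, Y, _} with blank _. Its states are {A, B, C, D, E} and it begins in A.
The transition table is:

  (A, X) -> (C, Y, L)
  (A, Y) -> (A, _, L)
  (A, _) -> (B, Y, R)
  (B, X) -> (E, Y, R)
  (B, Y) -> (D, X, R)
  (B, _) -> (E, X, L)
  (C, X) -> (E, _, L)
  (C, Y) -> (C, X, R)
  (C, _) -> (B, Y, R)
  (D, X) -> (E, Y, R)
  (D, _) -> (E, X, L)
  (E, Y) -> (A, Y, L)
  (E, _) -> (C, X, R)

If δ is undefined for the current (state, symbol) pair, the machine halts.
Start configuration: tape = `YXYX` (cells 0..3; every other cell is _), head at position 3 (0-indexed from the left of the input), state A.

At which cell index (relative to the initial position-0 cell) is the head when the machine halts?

1

A | YXY[X]__   read X → write Y, move L, go to C
C | YX[Y]Y__   read Y → write X, move R, go to C
C | YXX[Y]__   read Y → write X, move R, go to C
C | YXXX[_]_   read _ → write Y, move R, go to B
B | YXXXY[_]   read _ → write X, move L, go to E
E | YXXX[Y]X   read Y → write Y, move L, go to A
A | YXX[X]YX   read X → write Y, move L, go to C
C | YX[X]YYX   read X → write _, move L, go to E
E | Y[X]_YYX
At halt the head is at cell 1.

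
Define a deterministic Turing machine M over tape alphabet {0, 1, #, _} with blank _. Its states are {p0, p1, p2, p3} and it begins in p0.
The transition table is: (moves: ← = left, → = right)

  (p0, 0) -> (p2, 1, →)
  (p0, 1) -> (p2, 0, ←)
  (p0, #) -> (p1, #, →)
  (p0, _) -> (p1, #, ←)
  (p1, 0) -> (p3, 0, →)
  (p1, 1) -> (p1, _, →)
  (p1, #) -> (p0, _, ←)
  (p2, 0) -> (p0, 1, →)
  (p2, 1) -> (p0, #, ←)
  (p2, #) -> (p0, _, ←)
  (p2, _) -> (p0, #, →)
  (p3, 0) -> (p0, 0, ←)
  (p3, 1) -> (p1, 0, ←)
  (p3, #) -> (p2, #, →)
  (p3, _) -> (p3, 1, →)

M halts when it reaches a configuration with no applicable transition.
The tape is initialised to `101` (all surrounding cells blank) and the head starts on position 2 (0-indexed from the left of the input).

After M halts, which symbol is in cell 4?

state=p0 head=2 tape=___10[1]__   (p0,1)→(p2,0,←)
state=p2 head=1 tape=___1[0]0__   (p2,0)→(p0,1,→)
state=p0 head=2 tape=___11[0]__   (p0,0)→(p2,1,→)
state=p2 head=3 tape=___111[_]_   (p2,_)→(p0,#,→)
state=p0 head=4 tape=___111#[_]   (p0,_)→(p1,#,←)
state=p1 head=3 tape=___111[#]#   (p1,#)→(p0,_,←)
state=p0 head=2 tape=___11[1]_#   (p0,1)→(p2,0,←)
state=p2 head=1 tape=___1[1]0_#   (p2,1)→(p0,#,←)
state=p0 head=0 tape=___[1]#0_#   (p0,1)→(p2,0,←)
state=p2 head=-1 tape=__[_]0#0_#   (p2,_)→(p0,#,→)
state=p0 head=0 tape=__#[0]#0_#   (p0,0)→(p2,1,→)
state=p2 head=1 tape=__#1[#]0_#   (p2,#)→(p0,_,←)
state=p0 head=0 tape=__#[1]_0_#   (p0,1)→(p2,0,←)
state=p2 head=-1 tape=__[#]0_0_#   (p2,#)→(p0,_,←)
state=p0 head=-2 tape=_[_]_0_0_#   (p0,_)→(p1,#,←)
state=p1 head=-3 tape=[_]#_0_0_#
Cell 4 holds # when M halts.

#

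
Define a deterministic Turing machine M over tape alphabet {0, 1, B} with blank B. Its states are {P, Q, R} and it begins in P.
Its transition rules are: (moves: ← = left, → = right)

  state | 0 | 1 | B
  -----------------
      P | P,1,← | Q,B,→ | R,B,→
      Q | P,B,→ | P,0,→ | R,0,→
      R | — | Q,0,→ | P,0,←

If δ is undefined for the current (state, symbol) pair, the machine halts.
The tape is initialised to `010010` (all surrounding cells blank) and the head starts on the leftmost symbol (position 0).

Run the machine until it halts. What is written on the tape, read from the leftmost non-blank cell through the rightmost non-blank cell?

P | B[0]10010BB   read 0 → write 1, move ←, go to P
P | [B]110010BB   read B → write B, move →, go to R
R | B[1]10010BB   read 1 → write 0, move →, go to Q
Q | B0[1]0010BB   read 1 → write 0, move →, go to P
P | B00[0]010BB   read 0 → write 1, move ←, go to P
P | B0[0]1010BB   read 0 → write 1, move ←, go to P
P | B[0]11010BB   read 0 → write 1, move ←, go to P
P | [B]111010BB   read B → write B, move →, go to R
R | B[1]11010BB   read 1 → write 0, move →, go to Q
Q | B0[1]1010BB   read 1 → write 0, move →, go to P
P | B00[1]010BB   read 1 → write B, move →, go to Q
Q | B00B[0]10BB   read 0 → write B, move →, go to P
P | B00BB[1]0BB   read 1 → write B, move →, go to Q
Q | B00BBB[0]BB   read 0 → write B, move →, go to P
P | B00BBBB[B]B   read B → write B, move →, go to R
R | B00BBBBB[B]   read B → write 0, move ←, go to P
P | B00BBBB[B]0   read B → write B, move →, go to R
R | B00BBBBB[0]
The non-blank tape span at halt is 00BBBBB0.

00BBBBB0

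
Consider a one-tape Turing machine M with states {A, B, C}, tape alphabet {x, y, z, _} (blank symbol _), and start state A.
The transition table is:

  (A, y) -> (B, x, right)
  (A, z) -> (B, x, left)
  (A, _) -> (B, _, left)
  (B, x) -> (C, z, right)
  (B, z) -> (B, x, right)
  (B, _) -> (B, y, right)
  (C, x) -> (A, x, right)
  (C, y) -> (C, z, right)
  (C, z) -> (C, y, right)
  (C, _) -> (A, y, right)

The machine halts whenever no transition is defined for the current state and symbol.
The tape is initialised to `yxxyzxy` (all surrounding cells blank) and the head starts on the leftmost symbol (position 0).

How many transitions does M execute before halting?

9

state=A head=0 tape=[y]xxyzxy__   (A,y)→(B,x,right)
state=B head=1 tape=x[x]xyzxy__   (B,x)→(C,z,right)
state=C head=2 tape=xz[x]yzxy__   (C,x)→(A,x,right)
state=A head=3 tape=xzx[y]zxy__   (A,y)→(B,x,right)
state=B head=4 tape=xzxx[z]xy__   (B,z)→(B,x,right)
state=B head=5 tape=xzxxx[x]y__   (B,x)→(C,z,right)
state=C head=6 tape=xzxxxz[y]__   (C,y)→(C,z,right)
state=C head=7 tape=xzxxxzz[_]_   (C,_)→(A,y,right)
state=A head=8 tape=xzxxxzzy[_]   (A,_)→(B,_,left)
state=B head=7 tape=xzxxxzz[y]_
M halts after 9 transitions.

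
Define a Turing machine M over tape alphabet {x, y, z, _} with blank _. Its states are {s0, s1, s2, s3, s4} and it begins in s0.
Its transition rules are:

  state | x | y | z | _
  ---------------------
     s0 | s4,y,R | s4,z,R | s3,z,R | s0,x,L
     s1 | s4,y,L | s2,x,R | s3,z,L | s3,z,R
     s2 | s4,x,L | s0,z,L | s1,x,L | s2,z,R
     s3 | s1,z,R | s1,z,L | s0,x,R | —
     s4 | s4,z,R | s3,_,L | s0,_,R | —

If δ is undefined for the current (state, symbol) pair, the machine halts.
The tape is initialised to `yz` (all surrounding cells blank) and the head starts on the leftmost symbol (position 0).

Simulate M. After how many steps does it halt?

state=s0 head=0 tape=[y]z__   (s0,y)→(s4,z,R)
state=s4 head=1 tape=z[z]__   (s4,z)→(s0,_,R)
state=s0 head=2 tape=z_[_]_   (s0,_)→(s0,x,L)
state=s0 head=1 tape=z[_]x_   (s0,_)→(s0,x,L)
state=s0 head=0 tape=[z]xx_   (s0,z)→(s3,z,R)
state=s3 head=1 tape=z[x]x_   (s3,x)→(s1,z,R)
state=s1 head=2 tape=zz[x]_   (s1,x)→(s4,y,L)
state=s4 head=1 tape=z[z]y_   (s4,z)→(s0,_,R)
state=s0 head=2 tape=z_[y]_   (s0,y)→(s4,z,R)
state=s4 head=3 tape=z_z[_]
M halts after 9 transitions.

9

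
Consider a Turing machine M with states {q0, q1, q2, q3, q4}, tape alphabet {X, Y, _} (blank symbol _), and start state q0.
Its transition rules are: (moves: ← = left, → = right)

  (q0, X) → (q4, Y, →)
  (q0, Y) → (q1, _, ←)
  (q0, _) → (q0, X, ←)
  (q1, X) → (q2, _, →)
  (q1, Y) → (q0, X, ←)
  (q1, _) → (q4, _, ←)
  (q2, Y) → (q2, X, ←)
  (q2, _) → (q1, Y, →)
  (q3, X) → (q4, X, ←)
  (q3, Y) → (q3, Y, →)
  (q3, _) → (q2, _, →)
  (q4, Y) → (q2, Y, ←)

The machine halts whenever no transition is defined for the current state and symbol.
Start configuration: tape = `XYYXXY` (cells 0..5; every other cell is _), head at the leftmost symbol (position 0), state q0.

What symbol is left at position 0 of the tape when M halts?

q0 | _[X]YYXXY   read X → write Y, move →, go to q4
q4 | _Y[Y]YXXY   read Y → write Y, move ←, go to q2
q2 | _[Y]YYXXY   read Y → write X, move ←, go to q2
q2 | [_]XYYXXY   read _ → write Y, move →, go to q1
q1 | Y[X]YYXXY   read X → write _, move →, go to q2
q2 | Y_[Y]YXXY   read Y → write X, move ←, go to q2
q2 | Y[_]XYXXY   read _ → write Y, move →, go to q1
q1 | YY[X]YXXY   read X → write _, move →, go to q2
q2 | YY_[Y]XXY   read Y → write X, move ←, go to q2
q2 | YY[_]XXXY   read _ → write Y, move →, go to q1
q1 | YYY[X]XXY   read X → write _, move →, go to q2
q2 | YYY_[X]XY
Cell 0 holds Y when M halts.

Y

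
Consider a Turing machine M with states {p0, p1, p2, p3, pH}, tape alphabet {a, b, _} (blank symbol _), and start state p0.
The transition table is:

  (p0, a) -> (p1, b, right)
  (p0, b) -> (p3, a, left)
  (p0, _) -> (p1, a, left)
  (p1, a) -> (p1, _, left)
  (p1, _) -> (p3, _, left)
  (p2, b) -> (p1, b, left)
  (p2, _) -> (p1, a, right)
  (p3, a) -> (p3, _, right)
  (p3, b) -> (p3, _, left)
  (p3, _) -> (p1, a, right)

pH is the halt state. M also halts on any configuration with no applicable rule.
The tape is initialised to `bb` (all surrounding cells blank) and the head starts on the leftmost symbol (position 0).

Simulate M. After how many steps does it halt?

15

state=p0 head=0 tape=___[b]b   (p0,b)→(p3,a,left)
state=p3 head=-1 tape=__[_]ab   (p3,_)→(p1,a,right)
state=p1 head=0 tape=__a[a]b   (p1,a)→(p1,_,left)
state=p1 head=-1 tape=__[a]_b   (p1,a)→(p1,_,left)
state=p1 head=-2 tape=_[_]__b   (p1,_)→(p3,_,left)
state=p3 head=-3 tape=[_]___b   (p3,_)→(p1,a,right)
state=p1 head=-2 tape=a[_]__b   (p1,_)→(p3,_,left)
state=p3 head=-3 tape=[a]___b   (p3,a)→(p3,_,right)
state=p3 head=-2 tape=_[_]__b   (p3,_)→(p1,a,right)
state=p1 head=-1 tape=_a[_]_b   (p1,_)→(p3,_,left)
state=p3 head=-2 tape=_[a]__b   (p3,a)→(p3,_,right)
state=p3 head=-1 tape=__[_]_b   (p3,_)→(p1,a,right)
state=p1 head=0 tape=__a[_]b   (p1,_)→(p3,_,left)
state=p3 head=-1 tape=__[a]_b   (p3,a)→(p3,_,right)
state=p3 head=0 tape=___[_]b   (p3,_)→(p1,a,right)
state=p1 head=1 tape=___a[b]
M halts after 15 transitions.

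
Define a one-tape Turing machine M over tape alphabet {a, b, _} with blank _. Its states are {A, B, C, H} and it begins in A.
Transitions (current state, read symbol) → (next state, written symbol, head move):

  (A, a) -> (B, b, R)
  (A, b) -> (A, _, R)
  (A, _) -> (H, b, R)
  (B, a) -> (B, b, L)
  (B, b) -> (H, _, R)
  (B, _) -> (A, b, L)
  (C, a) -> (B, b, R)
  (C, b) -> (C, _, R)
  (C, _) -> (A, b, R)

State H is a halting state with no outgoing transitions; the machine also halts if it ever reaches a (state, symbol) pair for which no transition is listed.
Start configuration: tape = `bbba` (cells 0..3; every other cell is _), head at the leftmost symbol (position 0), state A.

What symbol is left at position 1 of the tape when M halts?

A | [b]bba___   read b → write _, move R, go to A
A | _[b]ba___   read b → write _, move R, go to A
A | __[b]a___   read b → write _, move R, go to A
A | ___[a]___   read a → write b, move R, go to B
B | ___b[_]__   read _ → write b, move L, go to A
A | ___[b]b__   read b → write _, move R, go to A
A | ____[b]__   read b → write _, move R, go to A
A | _____[_]_   read _ → write b, move R, go to H
H | _____b[_]
Cell 1 holds _ when M halts.

_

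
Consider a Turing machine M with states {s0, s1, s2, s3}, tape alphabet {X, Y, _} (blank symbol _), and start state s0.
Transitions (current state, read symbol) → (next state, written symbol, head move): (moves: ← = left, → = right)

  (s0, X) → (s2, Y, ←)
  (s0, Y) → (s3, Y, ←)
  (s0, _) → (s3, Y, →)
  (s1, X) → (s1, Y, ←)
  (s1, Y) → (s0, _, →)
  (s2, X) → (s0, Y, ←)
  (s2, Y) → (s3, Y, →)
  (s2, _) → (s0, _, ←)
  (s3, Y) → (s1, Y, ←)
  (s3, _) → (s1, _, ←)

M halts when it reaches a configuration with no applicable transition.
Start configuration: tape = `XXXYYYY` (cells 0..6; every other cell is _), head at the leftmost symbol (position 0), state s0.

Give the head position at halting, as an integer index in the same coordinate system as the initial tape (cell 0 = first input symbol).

s0 | __[X]XXYYYY   read X → write Y, move ←, go to s2
s2 | _[_]YXXYYYY   read _ → write _, move ←, go to s0
s0 | [_]_YXXYYYY   read _ → write Y, move →, go to s3
s3 | Y[_]YXXYYYY   read _ → write _, move ←, go to s1
s1 | [Y]_YXXYYYY   read Y → write _, move →, go to s0
s0 | _[_]YXXYYYY   read _ → write Y, move →, go to s3
s3 | _Y[Y]XXYYYY   read Y → write Y, move ←, go to s1
s1 | _[Y]YXXYYYY   read Y → write _, move →, go to s0
s0 | __[Y]XXYYYY   read Y → write Y, move ←, go to s3
s3 | _[_]YXXYYYY   read _ → write _, move ←, go to s1
s1 | [_]_YXXYYYY
At halt the head is at cell -2.

-2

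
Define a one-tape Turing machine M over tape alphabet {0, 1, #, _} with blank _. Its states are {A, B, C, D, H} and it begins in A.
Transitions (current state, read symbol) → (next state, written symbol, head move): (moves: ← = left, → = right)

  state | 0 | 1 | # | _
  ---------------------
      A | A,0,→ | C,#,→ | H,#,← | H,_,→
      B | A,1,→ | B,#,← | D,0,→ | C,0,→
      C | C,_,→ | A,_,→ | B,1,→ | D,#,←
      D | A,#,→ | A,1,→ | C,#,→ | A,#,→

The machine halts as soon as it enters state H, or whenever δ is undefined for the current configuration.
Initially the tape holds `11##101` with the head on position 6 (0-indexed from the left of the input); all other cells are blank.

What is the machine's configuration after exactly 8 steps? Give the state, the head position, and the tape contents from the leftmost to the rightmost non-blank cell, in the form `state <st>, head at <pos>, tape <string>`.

state=A head=6 tape=11##10[1]___   (A,1)→(C,#,→)
state=C head=7 tape=11##10#[_]__   (C,_)→(D,#,←)
state=D head=6 tape=11##10[#]#__   (D,#)→(C,#,→)
state=C head=7 tape=11##10#[#]__   (C,#)→(B,1,→)
state=B head=8 tape=11##10#1[_]_   (B,_)→(C,0,→)
state=C head=9 tape=11##10#10[_]   (C,_)→(D,#,←)
state=D head=8 tape=11##10#1[0]#   (D,0)→(A,#,→)
state=A head=9 tape=11##10#1#[#]   (A,#)→(H,#,←)
state=H head=8 tape=11##10#1[#]#
After 8 steps: state H, head at 8, tape 11##10#1##.

state H, head at 8, tape 11##10#1##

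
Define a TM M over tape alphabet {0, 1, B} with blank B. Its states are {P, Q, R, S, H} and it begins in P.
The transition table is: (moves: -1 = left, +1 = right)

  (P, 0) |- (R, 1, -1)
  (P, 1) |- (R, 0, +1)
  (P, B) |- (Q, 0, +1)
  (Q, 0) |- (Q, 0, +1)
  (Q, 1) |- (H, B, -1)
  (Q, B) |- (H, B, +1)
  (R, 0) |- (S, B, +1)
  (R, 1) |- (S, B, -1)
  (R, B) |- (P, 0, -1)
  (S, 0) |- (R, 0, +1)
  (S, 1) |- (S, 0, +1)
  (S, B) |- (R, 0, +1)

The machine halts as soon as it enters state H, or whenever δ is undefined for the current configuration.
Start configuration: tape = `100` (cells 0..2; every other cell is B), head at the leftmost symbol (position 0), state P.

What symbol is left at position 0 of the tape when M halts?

state=P head=0 tape=BB[1]00B   (P,1)→(R,0,+1)
state=R head=1 tape=BB0[0]0B   (R,0)→(S,B,+1)
state=S head=2 tape=BB0B[0]B   (S,0)→(R,0,+1)
state=R head=3 tape=BB0B0[B]   (R,B)→(P,0,-1)
state=P head=2 tape=BB0B[0]0   (P,0)→(R,1,-1)
state=R head=1 tape=BB0[B]10   (R,B)→(P,0,-1)
state=P head=0 tape=BB[0]010   (P,0)→(R,1,-1)
state=R head=-1 tape=B[B]1010   (R,B)→(P,0,-1)
state=P head=-2 tape=[B]01010   (P,B)→(Q,0,+1)
state=Q head=-1 tape=0[0]1010   (Q,0)→(Q,0,+1)
state=Q head=0 tape=00[1]010   (Q,1)→(H,B,-1)
state=H head=-1 tape=0[0]B010
Cell 0 holds B when M halts.

B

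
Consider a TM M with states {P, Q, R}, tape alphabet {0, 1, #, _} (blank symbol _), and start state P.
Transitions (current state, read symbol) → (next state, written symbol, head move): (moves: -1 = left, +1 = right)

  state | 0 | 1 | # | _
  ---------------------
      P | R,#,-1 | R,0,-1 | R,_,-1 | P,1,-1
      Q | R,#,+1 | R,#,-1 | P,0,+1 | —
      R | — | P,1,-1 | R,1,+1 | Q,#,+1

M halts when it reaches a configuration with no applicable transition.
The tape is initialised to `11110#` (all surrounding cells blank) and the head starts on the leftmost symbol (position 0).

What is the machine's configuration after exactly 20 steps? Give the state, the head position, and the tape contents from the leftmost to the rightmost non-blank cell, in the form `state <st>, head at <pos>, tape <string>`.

state=P head=0 tape=__[1]1110#   (P,1)→(R,0,-1)
state=R head=-1 tape=_[_]01110#   (R,_)→(Q,#,+1)
state=Q head=0 tape=_#[0]1110#   (Q,0)→(R,#,+1)
state=R head=1 tape=_##[1]110#   (R,1)→(P,1,-1)
state=P head=0 tape=_#[#]1110#   (P,#)→(R,_,-1)
state=R head=-1 tape=_[#]_1110#   (R,#)→(R,1,+1)
state=R head=0 tape=_1[_]1110#   (R,_)→(Q,#,+1)
state=Q head=1 tape=_1#[1]110#   (Q,1)→(R,#,-1)
state=R head=0 tape=_1[#]#110#   (R,#)→(R,1,+1)
state=R head=1 tape=_11[#]110#   (R,#)→(R,1,+1)
state=R head=2 tape=_111[1]10#   (R,1)→(P,1,-1)
state=P head=1 tape=_11[1]110#   (P,1)→(R,0,-1)
state=R head=0 tape=_1[1]0110#   (R,1)→(P,1,-1)
state=P head=-1 tape=_[1]10110#   (P,1)→(R,0,-1)
state=R head=-2 tape=[_]010110#   (R,_)→(Q,#,+1)
state=Q head=-1 tape=#[0]10110#   (Q,0)→(R,#,+1)
state=R head=0 tape=##[1]0110#   (R,1)→(P,1,-1)
state=P head=-1 tape=#[#]10110#   (P,#)→(R,_,-1)
state=R head=-2 tape=[#]_10110#   (R,#)→(R,1,+1)
state=R head=-1 tape=1[_]10110#   (R,_)→(Q,#,+1)
state=Q head=0 tape=1#[1]0110#
After 20 steps: state Q, head at 0, tape 1#10110#.

state Q, head at 0, tape 1#10110#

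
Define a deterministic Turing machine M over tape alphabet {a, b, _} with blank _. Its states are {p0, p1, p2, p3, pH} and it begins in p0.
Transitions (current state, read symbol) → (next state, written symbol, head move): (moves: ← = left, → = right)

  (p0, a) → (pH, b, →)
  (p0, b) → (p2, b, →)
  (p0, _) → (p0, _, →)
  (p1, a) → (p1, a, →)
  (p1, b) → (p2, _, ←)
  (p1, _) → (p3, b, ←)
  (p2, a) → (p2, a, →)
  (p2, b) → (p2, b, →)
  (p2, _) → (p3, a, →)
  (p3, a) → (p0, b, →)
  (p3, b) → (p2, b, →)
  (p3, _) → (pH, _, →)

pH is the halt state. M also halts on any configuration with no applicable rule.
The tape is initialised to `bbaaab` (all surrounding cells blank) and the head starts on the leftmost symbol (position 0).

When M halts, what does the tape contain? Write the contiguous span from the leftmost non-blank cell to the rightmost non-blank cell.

p0 | [b]baaab___   read b → write b, move →, go to p2
p2 | b[b]aaab___   read b → write b, move →, go to p2
p2 | bb[a]aab___   read a → write a, move →, go to p2
p2 | bba[a]ab___   read a → write a, move →, go to p2
p2 | bbaa[a]b___   read a → write a, move →, go to p2
p2 | bbaaa[b]___   read b → write b, move →, go to p2
p2 | bbaaab[_]__   read _ → write a, move →, go to p3
p3 | bbaaaba[_]_   read _ → write _, move →, go to pH
pH | bbaaaba_[_]
The non-blank tape span at halt is bbaaaba.

bbaaaba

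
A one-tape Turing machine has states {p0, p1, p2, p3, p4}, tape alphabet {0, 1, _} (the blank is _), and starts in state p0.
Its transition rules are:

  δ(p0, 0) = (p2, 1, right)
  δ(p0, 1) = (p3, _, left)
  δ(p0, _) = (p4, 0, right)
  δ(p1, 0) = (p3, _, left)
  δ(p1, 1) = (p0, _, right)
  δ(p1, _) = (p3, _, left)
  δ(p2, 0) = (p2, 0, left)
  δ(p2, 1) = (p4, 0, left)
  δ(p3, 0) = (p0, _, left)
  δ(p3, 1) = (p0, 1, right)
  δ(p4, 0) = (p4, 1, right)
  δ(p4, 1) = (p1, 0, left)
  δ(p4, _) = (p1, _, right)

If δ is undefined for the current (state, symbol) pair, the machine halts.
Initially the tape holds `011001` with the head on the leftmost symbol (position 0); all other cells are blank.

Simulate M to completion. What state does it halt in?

p3

p0 | __[0]11001   read 0 → write 1, move right, go to p2
p2 | __1[1]1001   read 1 → write 0, move left, go to p4
p4 | __[1]01001   read 1 → write 0, move left, go to p1
p1 | _[_]001001   read _ → write _, move left, go to p3
p3 | [_]_001001
No transition is defined for (p3, _); M halts in state p3.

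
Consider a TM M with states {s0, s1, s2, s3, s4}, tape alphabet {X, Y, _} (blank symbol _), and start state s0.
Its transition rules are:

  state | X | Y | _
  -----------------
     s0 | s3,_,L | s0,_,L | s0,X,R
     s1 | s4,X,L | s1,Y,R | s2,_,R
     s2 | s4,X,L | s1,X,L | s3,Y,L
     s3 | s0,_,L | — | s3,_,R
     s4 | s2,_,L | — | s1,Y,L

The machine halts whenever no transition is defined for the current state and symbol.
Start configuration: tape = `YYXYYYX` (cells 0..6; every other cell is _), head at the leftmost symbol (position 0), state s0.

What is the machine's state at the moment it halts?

s0 | ___[Y]YXYYYX   read Y → write _, move L, go to s0
s0 | __[_]_YXYYYX   read _ → write X, move R, go to s0
s0 | __X[_]YXYYYX   read _ → write X, move R, go to s0
s0 | __XX[Y]XYYYX   read Y → write _, move L, go to s0
s0 | __X[X]_XYYYX   read X → write _, move L, go to s3
s3 | __[X]__XYYYX   read X → write _, move L, go to s0
s0 | _[_]___XYYYX   read _ → write X, move R, go to s0
s0 | _X[_]__XYYYX   read _ → write X, move R, go to s0
s0 | _XX[_]_XYYYX   read _ → write X, move R, go to s0
s0 | _XXX[_]XYYYX   read _ → write X, move R, go to s0
s0 | _XXXX[X]YYYX   read X → write _, move L, go to s3
s3 | _XXX[X]_YYYX   read X → write _, move L, go to s0
s0 | _XX[X]__YYYX   read X → write _, move L, go to s3
s3 | _X[X]___YYYX   read X → write _, move L, go to s0
s0 | _[X]____YYYX   read X → write _, move L, go to s3
s3 | [_]_____YYYX   read _ → write _, move R, go to s3
s3 | _[_]____YYYX   read _ → write _, move R, go to s3
s3 | __[_]___YYYX   read _ → write _, move R, go to s3
s3 | ___[_]__YYYX   read _ → write _, move R, go to s3
s3 | ____[_]_YYYX   read _ → write _, move R, go to s3
s3 | _____[_]YYYX   read _ → write _, move R, go to s3
s3 | ______[Y]YYX
No transition is defined for (s3, Y); M halts in state s3.

s3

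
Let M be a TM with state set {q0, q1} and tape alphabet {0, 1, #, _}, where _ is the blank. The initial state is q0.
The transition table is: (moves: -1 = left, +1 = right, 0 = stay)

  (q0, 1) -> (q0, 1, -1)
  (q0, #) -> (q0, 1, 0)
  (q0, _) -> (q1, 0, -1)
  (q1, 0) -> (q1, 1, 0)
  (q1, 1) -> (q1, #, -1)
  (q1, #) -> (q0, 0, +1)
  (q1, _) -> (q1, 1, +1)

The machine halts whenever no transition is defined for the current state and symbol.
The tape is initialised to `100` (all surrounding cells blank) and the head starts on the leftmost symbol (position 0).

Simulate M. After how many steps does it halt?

10

q0 | ___[1]00   read 1 → write 1, move -1, go to q0
q0 | __[_]100   read _ → write 0, move -1, go to q1
q1 | _[_]0100   read _ → write 1, move +1, go to q1
q1 | _1[0]100   read 0 → write 1, move 0, go to q1
q1 | _1[1]100   read 1 → write #, move -1, go to q1
q1 | _[1]#100   read 1 → write #, move -1, go to q1
q1 | [_]##100   read _ → write 1, move +1, go to q1
q1 | 1[#]#100   read # → write 0, move +1, go to q0
q0 | 10[#]100   read # → write 1, move 0, go to q0
q0 | 10[1]100   read 1 → write 1, move -1, go to q0
q0 | 1[0]1100
M halts after 10 transitions.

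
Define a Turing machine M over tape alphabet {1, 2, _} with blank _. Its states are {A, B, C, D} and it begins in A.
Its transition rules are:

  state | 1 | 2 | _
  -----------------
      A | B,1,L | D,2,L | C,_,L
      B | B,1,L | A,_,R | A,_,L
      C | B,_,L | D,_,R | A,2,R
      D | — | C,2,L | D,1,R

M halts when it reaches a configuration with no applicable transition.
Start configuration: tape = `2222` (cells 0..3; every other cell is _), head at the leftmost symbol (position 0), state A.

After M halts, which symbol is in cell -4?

1

A | ______[2]222   read 2 → write 2, move L, go to D
D | _____[_]2222   read _ → write 1, move R, go to D
D | _____1[2]222   read 2 → write 2, move L, go to C
C | _____[1]2222   read 1 → write _, move L, go to B
B | ____[_]_2222   read _ → write _, move L, go to A
A | ___[_]__2222   read _ → write _, move L, go to C
C | __[_]___2222   read _ → write 2, move R, go to A
A | __2[_]__2222   read _ → write _, move L, go to C
C | __[2]___2222   read 2 → write _, move R, go to D
D | ___[_]__2222   read _ → write 1, move R, go to D
D | ___1[_]_2222   read _ → write 1, move R, go to D
D | ___11[_]2222   read _ → write 1, move R, go to D
D | ___111[2]222   read 2 → write 2, move L, go to C
C | ___11[1]2222   read 1 → write _, move L, go to B
B | ___1[1]_2222   read 1 → write 1, move L, go to B
B | ___[1]1_2222   read 1 → write 1, move L, go to B
B | __[_]11_2222   read _ → write _, move L, go to A
A | _[_]_11_2222   read _ → write _, move L, go to C
C | [_]__11_2222   read _ → write 2, move R, go to A
A | 2[_]_11_2222   read _ → write _, move L, go to C
C | [2]__11_2222   read 2 → write _, move R, go to D
D | _[_]_11_2222   read _ → write 1, move R, go to D
D | _1[_]11_2222   read _ → write 1, move R, go to D
D | _11[1]1_2222
Cell -4 holds 1 when M halts.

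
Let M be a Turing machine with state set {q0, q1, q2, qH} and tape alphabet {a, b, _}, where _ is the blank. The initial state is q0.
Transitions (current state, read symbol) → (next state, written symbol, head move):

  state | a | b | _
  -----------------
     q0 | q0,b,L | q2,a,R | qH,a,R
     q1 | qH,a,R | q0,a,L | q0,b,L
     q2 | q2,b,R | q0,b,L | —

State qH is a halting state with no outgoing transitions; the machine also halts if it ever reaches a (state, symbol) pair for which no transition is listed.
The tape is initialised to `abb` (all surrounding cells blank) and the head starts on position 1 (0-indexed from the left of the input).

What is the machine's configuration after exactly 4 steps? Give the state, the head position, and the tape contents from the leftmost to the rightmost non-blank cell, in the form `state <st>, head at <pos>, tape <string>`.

state=q0 head=1 tape=_a[b]b   (q0,b)→(q2,a,R)
state=q2 head=2 tape=_aa[b]   (q2,b)→(q0,b,L)
state=q0 head=1 tape=_a[a]b   (q0,a)→(q0,b,L)
state=q0 head=0 tape=_[a]bb   (q0,a)→(q0,b,L)
state=q0 head=-1 tape=[_]bbb
After 4 steps: state q0, head at -1, tape bbb.

state q0, head at -1, tape bbb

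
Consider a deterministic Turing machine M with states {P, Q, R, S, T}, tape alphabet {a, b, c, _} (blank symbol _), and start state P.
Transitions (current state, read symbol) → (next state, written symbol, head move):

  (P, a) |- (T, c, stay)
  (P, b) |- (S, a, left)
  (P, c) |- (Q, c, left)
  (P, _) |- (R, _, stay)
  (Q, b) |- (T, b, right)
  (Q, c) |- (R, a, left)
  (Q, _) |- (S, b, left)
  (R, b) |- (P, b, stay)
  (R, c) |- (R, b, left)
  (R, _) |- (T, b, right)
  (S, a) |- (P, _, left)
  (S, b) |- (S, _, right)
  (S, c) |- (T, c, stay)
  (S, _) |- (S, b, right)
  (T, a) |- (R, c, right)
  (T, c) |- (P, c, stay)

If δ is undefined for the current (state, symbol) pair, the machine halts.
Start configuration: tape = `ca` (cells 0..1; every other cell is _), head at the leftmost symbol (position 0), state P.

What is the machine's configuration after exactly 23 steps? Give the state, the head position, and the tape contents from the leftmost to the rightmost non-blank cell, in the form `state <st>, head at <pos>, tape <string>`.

state T, head at 0, tape ca

state=P head=0 tape=__[c]a   (P,c)→(Q,c,left)
state=Q head=-1 tape=_[_]ca   (Q,_)→(S,b,left)
state=S head=-2 tape=[_]bca   (S,_)→(S,b,right)
state=S head=-1 tape=b[b]ca   (S,b)→(S,_,right)
state=S head=0 tape=b_[c]a   (S,c)→(T,c,stay)
state=T head=0 tape=b_[c]a   (T,c)→(P,c,stay)
state=P head=0 tape=b_[c]a   (P,c)→(Q,c,left)
state=Q head=-1 tape=b[_]ca   (Q,_)→(S,b,left)
state=S head=-2 tape=[b]bca   (S,b)→(S,_,right)
state=S head=-1 tape=_[b]ca   (S,b)→(S,_,right)
state=S head=0 tape=__[c]a   (S,c)→(T,c,stay)
state=T head=0 tape=__[c]a   (T,c)→(P,c,stay)
state=P head=0 tape=__[c]a   (P,c)→(Q,c,left)
state=Q head=-1 tape=_[_]ca   (Q,_)→(S,b,left)
state=S head=-2 tape=[_]bca   (S,_)→(S,b,right)
state=S head=-1 tape=b[b]ca   (S,b)→(S,_,right)
state=S head=0 tape=b_[c]a   (S,c)→(T,c,stay)
state=T head=0 tape=b_[c]a   (T,c)→(P,c,stay)
state=P head=0 tape=b_[c]a   (P,c)→(Q,c,left)
state=Q head=-1 tape=b[_]ca   (Q,_)→(S,b,left)
state=S head=-2 tape=[b]bca   (S,b)→(S,_,right)
state=S head=-1 tape=_[b]ca   (S,b)→(S,_,right)
state=S head=0 tape=__[c]a   (S,c)→(T,c,stay)
state=T head=0 tape=__[c]a
After 23 steps: state T, head at 0, tape ca.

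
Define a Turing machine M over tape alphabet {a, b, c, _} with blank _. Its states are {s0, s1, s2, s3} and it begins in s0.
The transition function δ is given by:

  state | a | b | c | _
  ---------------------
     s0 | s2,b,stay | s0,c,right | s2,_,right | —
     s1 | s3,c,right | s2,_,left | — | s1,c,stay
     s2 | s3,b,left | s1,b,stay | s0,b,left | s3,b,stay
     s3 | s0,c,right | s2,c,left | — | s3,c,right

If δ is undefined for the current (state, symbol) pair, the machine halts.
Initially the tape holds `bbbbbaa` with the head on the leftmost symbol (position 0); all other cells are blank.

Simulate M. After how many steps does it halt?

s0 | _[b]bbbbaa   read b → write c, move right, go to s0
s0 | _c[b]bbbaa   read b → write c, move right, go to s0
s0 | _cc[b]bbaa   read b → write c, move right, go to s0
s0 | _ccc[b]baa   read b → write c, move right, go to s0
s0 | _cccc[b]aa   read b → write c, move right, go to s0
s0 | _ccccc[a]a   read a → write b, move stay, go to s2
s2 | _ccccc[b]a   read b → write b, move stay, go to s1
s1 | _ccccc[b]a   read b → write _, move left, go to s2
s2 | _cccc[c]_a   read c → write b, move left, go to s0
s0 | _ccc[c]b_a   read c → write _, move right, go to s2
s2 | _ccc_[b]_a   read b → write b, move stay, go to s1
s1 | _ccc_[b]_a   read b → write _, move left, go to s2
s2 | _ccc[_]__a   read _ → write b, move stay, go to s3
s3 | _ccc[b]__a   read b → write c, move left, go to s2
s2 | _cc[c]c__a   read c → write b, move left, go to s0
s0 | _c[c]bc__a   read c → write _, move right, go to s2
s2 | _c_[b]c__a   read b → write b, move stay, go to s1
s1 | _c_[b]c__a   read b → write _, move left, go to s2
s2 | _c[_]_c__a   read _ → write b, move stay, go to s3
s3 | _c[b]_c__a   read b → write c, move left, go to s2
s2 | _[c]c_c__a   read c → write b, move left, go to s0
s0 | [_]bc_c__a
M halts after 21 transitions.

21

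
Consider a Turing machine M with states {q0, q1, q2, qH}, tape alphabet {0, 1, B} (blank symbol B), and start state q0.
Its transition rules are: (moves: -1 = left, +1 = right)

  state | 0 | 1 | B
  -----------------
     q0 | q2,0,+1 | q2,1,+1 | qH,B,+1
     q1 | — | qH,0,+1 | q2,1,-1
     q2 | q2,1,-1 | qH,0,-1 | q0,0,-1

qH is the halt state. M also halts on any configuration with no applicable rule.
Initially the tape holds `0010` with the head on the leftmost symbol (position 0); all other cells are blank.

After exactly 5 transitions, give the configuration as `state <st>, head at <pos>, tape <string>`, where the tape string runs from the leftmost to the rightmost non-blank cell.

state=q0 head=0 tape=BB[0]010   (q0,0)→(q2,0,+1)
state=q2 head=1 tape=BB0[0]10   (q2,0)→(q2,1,-1)
state=q2 head=0 tape=BB[0]110   (q2,0)→(q2,1,-1)
state=q2 head=-1 tape=B[B]1110   (q2,B)→(q0,0,-1)
state=q0 head=-2 tape=[B]01110   (q0,B)→(qH,B,+1)
state=qH head=-1 tape=B[0]1110
After 5 steps: state qH, head at -1, tape 01110.

state qH, head at -1, tape 01110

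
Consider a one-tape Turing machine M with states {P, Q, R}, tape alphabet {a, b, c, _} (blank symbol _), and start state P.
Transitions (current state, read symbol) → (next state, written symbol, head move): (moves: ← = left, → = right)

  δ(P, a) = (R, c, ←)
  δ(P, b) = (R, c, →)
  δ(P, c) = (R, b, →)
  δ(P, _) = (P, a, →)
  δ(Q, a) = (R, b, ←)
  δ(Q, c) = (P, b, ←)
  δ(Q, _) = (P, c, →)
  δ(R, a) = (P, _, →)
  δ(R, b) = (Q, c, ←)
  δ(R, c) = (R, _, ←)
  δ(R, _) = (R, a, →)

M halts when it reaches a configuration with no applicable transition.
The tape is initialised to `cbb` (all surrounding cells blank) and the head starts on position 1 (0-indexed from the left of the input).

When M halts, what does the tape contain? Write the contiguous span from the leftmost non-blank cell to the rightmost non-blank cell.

P | c[b]b   read b → write c, move →, go to R
R | cc[b]   read b → write c, move ←, go to Q
Q | c[c]c   read c → write b, move ←, go to P
P | [c]bc   read c → write b, move →, go to R
R | b[b]c   read b → write c, move ←, go to Q
Q | [b]cc
The non-blank tape span at halt is bcc.

bcc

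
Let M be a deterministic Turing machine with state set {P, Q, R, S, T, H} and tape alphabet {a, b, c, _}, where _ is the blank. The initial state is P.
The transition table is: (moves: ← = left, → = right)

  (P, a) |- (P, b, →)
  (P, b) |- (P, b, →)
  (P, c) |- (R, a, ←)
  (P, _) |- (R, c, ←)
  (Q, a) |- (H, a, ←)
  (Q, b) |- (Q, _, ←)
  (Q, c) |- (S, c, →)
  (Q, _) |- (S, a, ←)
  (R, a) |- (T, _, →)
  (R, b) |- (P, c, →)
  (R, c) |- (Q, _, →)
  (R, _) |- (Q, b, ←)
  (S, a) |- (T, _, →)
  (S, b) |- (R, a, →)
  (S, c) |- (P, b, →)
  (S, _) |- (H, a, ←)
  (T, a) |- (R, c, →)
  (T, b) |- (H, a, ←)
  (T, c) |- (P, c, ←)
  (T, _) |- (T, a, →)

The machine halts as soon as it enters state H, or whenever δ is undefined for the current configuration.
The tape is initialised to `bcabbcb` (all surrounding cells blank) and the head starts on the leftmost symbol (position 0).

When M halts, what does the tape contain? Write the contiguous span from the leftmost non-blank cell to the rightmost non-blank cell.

P | [b]cabbcb_   read b → write b, move →, go to P
P | b[c]abbcb_   read c → write a, move ←, go to R
R | [b]aabbcb_   read b → write c, move →, go to P
P | c[a]abbcb_   read a → write b, move →, go to P
P | cb[a]bbcb_   read a → write b, move →, go to P
P | cbb[b]bcb_   read b → write b, move →, go to P
P | cbbb[b]cb_   read b → write b, move →, go to P
P | cbbbb[c]b_   read c → write a, move ←, go to R
R | cbbb[b]ab_   read b → write c, move →, go to P
P | cbbbc[a]b_   read a → write b, move →, go to P
P | cbbbcb[b]_   read b → write b, move →, go to P
P | cbbbcbb[_]   read _ → write c, move ←, go to R
R | cbbbcb[b]c   read b → write c, move →, go to P
P | cbbbcbc[c]   read c → write a, move ←, go to R
R | cbbbcb[c]a   read c → write _, move →, go to Q
Q | cbbbcb_[a]   read a → write a, move ←, go to H
H | cbbbcb[_]a
The non-blank tape span at halt is cbbbcb_a.

cbbbcb_a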